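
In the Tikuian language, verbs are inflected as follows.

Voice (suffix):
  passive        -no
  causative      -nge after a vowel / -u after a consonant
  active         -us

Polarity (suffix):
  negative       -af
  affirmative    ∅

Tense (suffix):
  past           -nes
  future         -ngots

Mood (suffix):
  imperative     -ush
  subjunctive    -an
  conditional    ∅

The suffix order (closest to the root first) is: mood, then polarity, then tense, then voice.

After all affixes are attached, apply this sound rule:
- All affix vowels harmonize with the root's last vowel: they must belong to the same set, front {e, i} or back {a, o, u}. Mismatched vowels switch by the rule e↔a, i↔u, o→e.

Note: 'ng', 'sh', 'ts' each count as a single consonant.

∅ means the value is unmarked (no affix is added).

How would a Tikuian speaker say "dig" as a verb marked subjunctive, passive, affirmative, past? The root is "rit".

ritennesne

Attach mood subjunctive -an → ritan.
polarity = affirmative: zero marking, form stays ritan.
Attach tense past -nes → ritannes.
Attach voice passive -no → ritannesno.
Apply vowel harmony: ritannesno → ritennesne.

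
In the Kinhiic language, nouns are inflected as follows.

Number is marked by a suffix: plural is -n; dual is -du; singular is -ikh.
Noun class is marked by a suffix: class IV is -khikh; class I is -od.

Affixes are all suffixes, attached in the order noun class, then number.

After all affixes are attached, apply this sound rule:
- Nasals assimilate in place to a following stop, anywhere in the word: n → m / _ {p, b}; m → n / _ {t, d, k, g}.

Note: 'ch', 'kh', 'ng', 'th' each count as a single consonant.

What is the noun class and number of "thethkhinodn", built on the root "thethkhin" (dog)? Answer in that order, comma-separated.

class I, plural

Segment: thethkhin-od-n.
noun class: -od → class I.
number: -n → plural.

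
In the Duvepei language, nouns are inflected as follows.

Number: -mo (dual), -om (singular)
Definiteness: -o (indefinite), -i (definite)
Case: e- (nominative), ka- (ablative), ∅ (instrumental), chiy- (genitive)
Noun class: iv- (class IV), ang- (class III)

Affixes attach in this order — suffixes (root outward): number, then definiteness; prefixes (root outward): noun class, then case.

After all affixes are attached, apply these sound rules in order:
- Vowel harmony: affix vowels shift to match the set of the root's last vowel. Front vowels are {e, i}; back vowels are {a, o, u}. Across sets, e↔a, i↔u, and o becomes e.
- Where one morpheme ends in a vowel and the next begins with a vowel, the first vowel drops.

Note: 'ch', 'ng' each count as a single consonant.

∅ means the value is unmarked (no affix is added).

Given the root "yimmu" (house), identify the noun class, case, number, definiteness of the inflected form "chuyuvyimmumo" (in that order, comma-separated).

class IV, genitive, dual, indefinite

Segment: chiy-iv-yimmu-mo-o.
noun class: iv- → class IV.
case: chiy- → genitive.
number: -mo → dual.
definiteness: -o → indefinite.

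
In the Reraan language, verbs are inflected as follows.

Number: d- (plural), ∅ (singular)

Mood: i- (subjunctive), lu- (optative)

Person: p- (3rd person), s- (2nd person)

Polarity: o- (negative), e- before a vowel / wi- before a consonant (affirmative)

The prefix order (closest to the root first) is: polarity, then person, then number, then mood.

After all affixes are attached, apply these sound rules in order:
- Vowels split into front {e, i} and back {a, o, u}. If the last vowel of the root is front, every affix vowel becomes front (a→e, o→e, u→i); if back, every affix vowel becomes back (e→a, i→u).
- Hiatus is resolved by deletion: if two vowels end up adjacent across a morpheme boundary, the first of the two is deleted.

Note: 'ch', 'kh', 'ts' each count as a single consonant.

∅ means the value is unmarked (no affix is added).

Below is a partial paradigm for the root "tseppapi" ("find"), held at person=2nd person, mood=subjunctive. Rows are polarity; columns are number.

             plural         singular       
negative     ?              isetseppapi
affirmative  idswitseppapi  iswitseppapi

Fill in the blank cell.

Attach polarity negative o- → otseppapi.
Attach person 2nd person s- → sotseppapi.
Attach number plural d- → dsotseppapi.
Attach mood subjunctive i- → idsotseppapi.
Apply vowel harmony: idsotseppapi → idsetseppapi.
Vowel deletion: no change.

idsetseppapi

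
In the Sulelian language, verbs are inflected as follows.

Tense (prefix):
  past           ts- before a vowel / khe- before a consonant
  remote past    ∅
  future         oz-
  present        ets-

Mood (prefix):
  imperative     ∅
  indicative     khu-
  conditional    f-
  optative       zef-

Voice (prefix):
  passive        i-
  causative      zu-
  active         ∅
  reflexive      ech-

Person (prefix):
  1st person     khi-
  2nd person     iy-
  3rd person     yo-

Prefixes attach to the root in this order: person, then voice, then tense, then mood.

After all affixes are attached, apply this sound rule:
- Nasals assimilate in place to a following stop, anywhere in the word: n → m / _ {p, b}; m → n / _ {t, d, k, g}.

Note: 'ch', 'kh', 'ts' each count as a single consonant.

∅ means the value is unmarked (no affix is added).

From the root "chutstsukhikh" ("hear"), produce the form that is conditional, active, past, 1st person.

Attach person 1st person khi- → khichutstsukhikh.
voice = active: zero marking, form stays khichutstsukhikh.
Attach tense past khe- (before consonant 'kh') → khekhichutstsukhikh.
Attach mood conditional f- → fkhekhichutstsukhikh.
Nasal assimilation: no change.

fkhekhichutstsukhikh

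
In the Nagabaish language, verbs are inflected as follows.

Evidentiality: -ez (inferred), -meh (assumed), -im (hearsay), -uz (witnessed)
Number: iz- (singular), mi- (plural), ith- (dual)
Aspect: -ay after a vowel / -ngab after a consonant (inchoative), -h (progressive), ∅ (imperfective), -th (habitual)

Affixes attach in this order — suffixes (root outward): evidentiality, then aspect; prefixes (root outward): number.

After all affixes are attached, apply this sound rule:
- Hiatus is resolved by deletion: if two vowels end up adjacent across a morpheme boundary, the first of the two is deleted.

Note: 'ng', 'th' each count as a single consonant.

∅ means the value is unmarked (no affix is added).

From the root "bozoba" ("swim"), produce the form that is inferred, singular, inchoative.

izbozobezngab

Attach evidentiality inferred -ez → bozobaez.
Attach number singular iz- → izbozobaez.
Attach aspect inchoative -ngab (after consonant 'z') → izbozobaezngab.
Apply vowel deletion: izbozobaezngab → izbozobezngab.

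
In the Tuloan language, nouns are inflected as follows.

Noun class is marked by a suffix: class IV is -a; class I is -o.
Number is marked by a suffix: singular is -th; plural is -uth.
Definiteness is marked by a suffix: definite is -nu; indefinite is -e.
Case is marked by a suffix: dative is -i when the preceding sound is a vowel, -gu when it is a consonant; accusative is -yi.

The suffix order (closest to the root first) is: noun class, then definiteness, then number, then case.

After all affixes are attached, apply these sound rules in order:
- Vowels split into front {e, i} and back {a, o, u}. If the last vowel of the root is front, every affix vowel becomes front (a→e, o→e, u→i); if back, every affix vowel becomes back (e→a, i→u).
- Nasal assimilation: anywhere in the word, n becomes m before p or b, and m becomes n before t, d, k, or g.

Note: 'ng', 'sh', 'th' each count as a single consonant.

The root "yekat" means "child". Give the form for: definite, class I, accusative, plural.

Attach noun class class I -o → yekato.
Attach definiteness definite -nu → yekatonu.
Attach number plural -uth → yekatonuuth.
Attach case accusative -yi → yekatonuuthyi.
Apply vowel harmony: yekatonuuthyi → yekatonuuthyu.
Nasal assimilation: no change.

yekatonuuthyu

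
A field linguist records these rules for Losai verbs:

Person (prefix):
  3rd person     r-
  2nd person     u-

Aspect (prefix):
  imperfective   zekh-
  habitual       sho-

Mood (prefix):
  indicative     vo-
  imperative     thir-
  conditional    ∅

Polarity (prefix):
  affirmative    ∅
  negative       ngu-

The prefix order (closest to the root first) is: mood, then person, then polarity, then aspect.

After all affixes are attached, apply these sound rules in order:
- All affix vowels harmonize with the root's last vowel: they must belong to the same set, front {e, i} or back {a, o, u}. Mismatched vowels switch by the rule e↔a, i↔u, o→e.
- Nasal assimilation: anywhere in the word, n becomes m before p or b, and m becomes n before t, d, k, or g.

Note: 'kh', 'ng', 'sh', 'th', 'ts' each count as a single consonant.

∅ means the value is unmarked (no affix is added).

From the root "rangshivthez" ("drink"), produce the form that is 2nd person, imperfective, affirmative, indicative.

Attach mood indicative vo- → vorangshivthez.
Attach person 2nd person u- → uvorangshivthez.
polarity = affirmative: zero marking, form stays uvorangshivthez.
Attach aspect imperfective zekh- → zekhuvorangshivthez.
Apply vowel harmony: zekhuvorangshivthez → zekhiverangshivthez.
Nasal assimilation: no change.

zekhiverangshivthez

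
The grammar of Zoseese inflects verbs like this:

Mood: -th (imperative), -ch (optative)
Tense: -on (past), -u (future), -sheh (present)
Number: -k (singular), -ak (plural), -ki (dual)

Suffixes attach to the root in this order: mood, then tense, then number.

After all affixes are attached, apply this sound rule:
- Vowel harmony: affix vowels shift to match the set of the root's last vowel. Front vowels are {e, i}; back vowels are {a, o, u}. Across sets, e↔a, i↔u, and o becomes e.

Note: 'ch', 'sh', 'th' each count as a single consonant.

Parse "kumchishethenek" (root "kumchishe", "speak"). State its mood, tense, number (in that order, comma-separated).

imperative, past, plural

Segment: kumchishe-th-on-ak.
mood: -th → imperative.
tense: -on → past.
number: -ak → plural.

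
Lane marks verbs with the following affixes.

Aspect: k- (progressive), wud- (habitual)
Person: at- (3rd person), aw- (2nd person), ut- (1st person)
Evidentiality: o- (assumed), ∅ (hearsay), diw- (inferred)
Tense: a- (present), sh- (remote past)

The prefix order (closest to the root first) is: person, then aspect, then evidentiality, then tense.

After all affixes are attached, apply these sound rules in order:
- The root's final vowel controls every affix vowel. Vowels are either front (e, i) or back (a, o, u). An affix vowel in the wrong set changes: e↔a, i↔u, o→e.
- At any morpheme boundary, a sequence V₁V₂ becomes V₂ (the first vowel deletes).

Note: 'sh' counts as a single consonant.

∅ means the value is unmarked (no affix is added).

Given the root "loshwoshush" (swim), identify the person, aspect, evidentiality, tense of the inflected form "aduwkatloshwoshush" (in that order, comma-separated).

Segment: a-diw-k-at-loshwoshush.
person: at- → 3rd person.
aspect: k- → progressive.
evidentiality: diw- → inferred.
tense: a- → present.

3rd person, progressive, inferred, present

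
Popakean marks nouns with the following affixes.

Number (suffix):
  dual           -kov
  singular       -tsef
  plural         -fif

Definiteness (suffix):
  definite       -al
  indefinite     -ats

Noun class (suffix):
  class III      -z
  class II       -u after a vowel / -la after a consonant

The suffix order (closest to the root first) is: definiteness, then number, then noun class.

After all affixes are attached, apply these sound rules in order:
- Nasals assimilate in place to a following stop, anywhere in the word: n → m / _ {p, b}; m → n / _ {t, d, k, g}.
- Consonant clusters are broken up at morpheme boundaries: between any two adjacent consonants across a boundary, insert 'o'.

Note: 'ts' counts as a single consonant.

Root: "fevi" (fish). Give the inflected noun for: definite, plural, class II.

fevialofifola

Attach definiteness definite -al → fevial.
Attach number plural -fif → fevialfif.
Attach noun class class II -la (after consonant 'f') → fevialfifla.
Nasal assimilation: no change.
Apply epenthesis: fevialfifla → fevialofifola.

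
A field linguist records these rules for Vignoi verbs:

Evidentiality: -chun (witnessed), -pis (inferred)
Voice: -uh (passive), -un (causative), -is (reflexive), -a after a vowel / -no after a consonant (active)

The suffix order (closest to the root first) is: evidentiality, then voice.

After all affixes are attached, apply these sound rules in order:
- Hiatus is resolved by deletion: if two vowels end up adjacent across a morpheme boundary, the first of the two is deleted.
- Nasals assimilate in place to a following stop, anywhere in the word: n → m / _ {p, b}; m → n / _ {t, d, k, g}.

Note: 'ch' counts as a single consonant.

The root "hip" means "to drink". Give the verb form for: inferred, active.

Attach evidentiality inferred -pis → hippis.
Attach voice active -no (after consonant 's') → hippisno.
Vowel deletion: no change.
Nasal assimilation: no change.

hippisno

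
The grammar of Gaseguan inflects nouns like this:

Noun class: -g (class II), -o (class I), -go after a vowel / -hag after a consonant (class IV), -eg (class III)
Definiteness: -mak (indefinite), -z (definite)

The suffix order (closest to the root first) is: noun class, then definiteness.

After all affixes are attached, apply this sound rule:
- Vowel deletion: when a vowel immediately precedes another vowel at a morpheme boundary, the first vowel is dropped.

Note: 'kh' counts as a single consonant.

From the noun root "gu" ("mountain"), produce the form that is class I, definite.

goz

Attach noun class class I -o → guo.
Attach definiteness definite -z → guoz.
Apply vowel deletion: guoz → goz.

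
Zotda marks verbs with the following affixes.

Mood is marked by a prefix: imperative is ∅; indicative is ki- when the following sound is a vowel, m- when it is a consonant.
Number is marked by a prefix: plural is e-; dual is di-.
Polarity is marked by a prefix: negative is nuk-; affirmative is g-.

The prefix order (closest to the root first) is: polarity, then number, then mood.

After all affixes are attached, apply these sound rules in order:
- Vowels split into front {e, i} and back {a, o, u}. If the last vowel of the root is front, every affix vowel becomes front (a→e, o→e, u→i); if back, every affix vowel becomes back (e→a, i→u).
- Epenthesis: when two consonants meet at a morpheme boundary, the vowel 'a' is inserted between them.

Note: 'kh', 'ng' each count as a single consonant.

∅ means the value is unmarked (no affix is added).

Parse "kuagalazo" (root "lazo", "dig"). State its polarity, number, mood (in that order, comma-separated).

affirmative, plural, indicative

Segment: ki-e-g-lazo.
polarity: g- → affirmative.
number: e- → plural.
mood: ki/m- → indicative.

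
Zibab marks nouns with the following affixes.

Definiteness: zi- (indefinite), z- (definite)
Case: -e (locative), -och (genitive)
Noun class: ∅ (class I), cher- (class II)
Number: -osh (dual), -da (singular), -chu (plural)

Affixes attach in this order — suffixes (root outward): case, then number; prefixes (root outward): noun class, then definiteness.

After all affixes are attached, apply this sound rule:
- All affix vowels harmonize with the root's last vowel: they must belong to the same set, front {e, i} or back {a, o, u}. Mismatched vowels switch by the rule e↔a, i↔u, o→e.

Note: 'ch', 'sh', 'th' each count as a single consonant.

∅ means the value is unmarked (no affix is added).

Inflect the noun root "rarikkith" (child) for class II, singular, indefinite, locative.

Attach case locative -e → rarikkithe.
Attach noun class class II cher- → cherrarikkithe.
Attach number singular -da → cherrarikkitheda.
Attach definiteness indefinite zi- → zicherrarikkitheda.
Apply vowel harmony: zicherrarikkitheda → zicherrarikkithede.

zicherrarikkithede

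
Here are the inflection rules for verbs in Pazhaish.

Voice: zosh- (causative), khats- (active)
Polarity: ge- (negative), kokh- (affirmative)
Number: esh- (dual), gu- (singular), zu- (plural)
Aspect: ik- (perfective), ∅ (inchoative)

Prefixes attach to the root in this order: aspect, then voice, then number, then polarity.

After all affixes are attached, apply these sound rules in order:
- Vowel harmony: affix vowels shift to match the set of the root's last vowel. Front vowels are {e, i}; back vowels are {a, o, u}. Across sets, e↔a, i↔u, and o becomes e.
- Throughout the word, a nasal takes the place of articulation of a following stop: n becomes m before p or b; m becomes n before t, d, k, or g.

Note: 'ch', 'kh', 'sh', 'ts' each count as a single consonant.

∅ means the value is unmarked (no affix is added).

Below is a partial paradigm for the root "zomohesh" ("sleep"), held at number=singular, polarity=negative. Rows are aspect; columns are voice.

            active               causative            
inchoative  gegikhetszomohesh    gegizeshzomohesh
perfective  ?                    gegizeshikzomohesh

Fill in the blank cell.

gegikhetsikzomohesh

Attach aspect perfective ik- → ikzomohesh.
Attach voice active khats- → khatsikzomohesh.
Attach number singular gu- → gukhatsikzomohesh.
Attach polarity negative ge- → gegukhatsikzomohesh.
Apply vowel harmony: gegukhatsikzomohesh → gegikhetsikzomohesh.
Nasal assimilation: no change.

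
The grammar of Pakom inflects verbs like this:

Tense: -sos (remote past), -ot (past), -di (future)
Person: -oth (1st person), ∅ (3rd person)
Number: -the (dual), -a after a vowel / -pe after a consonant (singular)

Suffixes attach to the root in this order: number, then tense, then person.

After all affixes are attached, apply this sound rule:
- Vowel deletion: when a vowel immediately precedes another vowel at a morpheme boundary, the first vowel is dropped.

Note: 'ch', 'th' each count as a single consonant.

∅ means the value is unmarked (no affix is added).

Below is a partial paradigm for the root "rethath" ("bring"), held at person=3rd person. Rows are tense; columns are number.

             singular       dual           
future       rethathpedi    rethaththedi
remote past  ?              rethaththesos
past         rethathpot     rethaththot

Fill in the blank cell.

Attach number singular -pe (after consonant 'th') → rethathpe.
Attach tense remote past -sos → rethathpesos.
person = 3rd person: zero marking, form stays rethathpesos.
Vowel deletion: no change.

rethathpesos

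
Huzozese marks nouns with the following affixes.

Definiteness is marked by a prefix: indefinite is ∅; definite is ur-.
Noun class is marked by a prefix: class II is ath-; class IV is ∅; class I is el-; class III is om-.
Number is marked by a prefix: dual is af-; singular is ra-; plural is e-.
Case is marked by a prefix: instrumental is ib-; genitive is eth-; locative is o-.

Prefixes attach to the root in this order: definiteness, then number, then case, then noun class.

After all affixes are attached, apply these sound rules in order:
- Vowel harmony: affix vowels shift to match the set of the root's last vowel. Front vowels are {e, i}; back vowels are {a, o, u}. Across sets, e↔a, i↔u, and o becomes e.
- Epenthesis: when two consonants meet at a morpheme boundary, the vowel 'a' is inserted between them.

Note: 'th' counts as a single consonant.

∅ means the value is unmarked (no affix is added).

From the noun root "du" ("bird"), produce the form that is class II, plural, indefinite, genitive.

athathadu

definiteness = indefinite: zero marking, form stays du.
Attach number plural e- → edu.
Attach case genitive eth- → ethedu.
Attach noun class class II ath- → athethedu.
Apply vowel harmony: athethedu → athathadu.
Epenthesis: no change.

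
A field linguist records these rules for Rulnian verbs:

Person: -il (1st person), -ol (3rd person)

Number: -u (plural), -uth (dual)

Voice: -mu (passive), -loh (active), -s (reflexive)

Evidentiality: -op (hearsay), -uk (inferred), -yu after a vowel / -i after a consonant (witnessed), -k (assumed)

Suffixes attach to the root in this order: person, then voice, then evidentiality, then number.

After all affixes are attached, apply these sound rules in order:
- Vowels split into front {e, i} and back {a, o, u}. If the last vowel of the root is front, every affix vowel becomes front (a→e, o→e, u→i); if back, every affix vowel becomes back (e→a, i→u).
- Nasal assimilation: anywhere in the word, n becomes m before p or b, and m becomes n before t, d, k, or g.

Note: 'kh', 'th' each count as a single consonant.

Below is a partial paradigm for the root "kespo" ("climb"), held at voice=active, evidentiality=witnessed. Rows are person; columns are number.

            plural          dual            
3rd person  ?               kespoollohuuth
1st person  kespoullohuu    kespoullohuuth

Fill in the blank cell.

kespoollohuu

Attach person 3rd person -ol → kespool.
Attach voice active -loh → kespoolloh.
Attach evidentiality witnessed -i (after consonant 'h') → kespoollohi.
Attach number plural -u → kespoollohiu.
Apply vowel harmony: kespoollohiu → kespoollohuu.
Nasal assimilation: no change.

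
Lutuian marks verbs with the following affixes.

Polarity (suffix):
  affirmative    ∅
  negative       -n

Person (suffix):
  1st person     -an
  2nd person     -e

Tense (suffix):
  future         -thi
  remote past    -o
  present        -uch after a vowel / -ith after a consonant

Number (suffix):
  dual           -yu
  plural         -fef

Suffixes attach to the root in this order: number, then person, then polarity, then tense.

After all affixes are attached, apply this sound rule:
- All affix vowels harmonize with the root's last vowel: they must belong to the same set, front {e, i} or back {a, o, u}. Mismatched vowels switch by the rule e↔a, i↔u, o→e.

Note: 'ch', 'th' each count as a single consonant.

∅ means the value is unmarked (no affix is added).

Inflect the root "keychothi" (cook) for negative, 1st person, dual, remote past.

keychothiyienne

Attach number dual -yu → keychothiyu.
Attach person 1st person -an → keychothiyuan.
Attach polarity negative -n → keychothiyuann.
Attach tense remote past -o → keychothiyuanno.
Apply vowel harmony: keychothiyuanno → keychothiyienne.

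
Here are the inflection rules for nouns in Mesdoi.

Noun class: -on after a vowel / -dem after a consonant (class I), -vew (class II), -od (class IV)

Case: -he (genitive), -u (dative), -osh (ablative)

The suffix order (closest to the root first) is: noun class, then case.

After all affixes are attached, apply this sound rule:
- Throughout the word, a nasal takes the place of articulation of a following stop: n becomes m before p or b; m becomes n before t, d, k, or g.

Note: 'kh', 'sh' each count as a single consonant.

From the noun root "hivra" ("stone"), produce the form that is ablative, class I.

Attach noun class class I -on (after vowel 'a') → hivraon.
Attach case ablative -osh → hivraonosh.
Nasal assimilation: no change.

hivraonosh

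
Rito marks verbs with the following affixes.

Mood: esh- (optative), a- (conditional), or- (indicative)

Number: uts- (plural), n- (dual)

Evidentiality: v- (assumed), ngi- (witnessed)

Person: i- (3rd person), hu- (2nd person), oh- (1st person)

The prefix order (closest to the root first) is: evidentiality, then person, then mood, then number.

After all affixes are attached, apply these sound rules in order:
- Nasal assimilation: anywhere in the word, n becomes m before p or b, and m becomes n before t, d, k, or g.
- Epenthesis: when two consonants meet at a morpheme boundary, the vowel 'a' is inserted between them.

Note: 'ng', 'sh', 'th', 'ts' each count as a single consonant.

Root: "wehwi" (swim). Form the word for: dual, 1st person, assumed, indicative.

norohavawehwi

Attach evidentiality assumed v- → vwehwi.
Attach person 1st person oh- → ohvwehwi.
Attach mood indicative or- → orohvwehwi.
Attach number dual n- → norohvwehwi.
Nasal assimilation: no change.
Apply epenthesis: norohvwehwi → norohavawehwi.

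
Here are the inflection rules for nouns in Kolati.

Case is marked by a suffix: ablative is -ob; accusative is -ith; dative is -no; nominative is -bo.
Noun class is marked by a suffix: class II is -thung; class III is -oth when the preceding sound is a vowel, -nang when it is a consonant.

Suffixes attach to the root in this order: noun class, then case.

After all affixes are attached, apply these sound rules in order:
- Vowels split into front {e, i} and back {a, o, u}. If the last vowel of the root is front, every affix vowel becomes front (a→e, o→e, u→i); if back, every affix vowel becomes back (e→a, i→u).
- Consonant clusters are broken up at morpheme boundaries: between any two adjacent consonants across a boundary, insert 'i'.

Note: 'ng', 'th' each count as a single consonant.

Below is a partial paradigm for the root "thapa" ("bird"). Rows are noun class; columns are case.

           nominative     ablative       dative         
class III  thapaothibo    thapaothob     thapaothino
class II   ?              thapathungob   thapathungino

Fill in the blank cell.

Attach noun class class II -thung → thapathung.
Attach case nominative -bo → thapathungbo.
Vowel harmony: no change.
Apply epenthesis: thapathungbo → thapathungibo.

thapathungibo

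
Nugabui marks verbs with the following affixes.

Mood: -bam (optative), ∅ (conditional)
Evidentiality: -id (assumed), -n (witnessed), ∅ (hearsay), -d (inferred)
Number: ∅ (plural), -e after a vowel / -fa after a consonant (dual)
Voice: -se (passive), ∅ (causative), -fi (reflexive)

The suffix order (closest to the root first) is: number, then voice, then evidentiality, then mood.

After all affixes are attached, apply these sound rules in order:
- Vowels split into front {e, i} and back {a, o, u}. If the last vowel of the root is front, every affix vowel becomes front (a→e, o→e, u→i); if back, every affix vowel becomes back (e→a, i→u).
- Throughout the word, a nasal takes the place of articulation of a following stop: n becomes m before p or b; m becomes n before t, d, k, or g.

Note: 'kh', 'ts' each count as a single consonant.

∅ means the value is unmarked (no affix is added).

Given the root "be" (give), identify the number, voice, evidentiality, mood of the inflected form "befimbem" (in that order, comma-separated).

plural, reflexive, witnessed, optative

Segment: be-fi-n-bam.
number: ∅ → plural.
voice: -fi → reflexive.
evidentiality: -n → witnessed.
mood: -bam → optative.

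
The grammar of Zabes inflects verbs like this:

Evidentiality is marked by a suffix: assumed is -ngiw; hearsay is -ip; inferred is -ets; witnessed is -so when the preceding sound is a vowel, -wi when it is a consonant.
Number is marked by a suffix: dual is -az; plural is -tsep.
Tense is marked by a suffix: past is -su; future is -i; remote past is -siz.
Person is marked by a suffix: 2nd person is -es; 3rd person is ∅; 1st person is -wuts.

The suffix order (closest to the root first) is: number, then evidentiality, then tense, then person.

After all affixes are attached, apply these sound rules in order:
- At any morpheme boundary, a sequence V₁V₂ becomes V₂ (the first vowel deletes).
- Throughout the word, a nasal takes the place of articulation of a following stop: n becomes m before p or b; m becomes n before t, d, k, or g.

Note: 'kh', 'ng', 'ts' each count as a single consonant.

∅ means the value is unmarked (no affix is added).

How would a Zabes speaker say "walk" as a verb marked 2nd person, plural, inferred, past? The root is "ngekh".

ngekhtsepetsses

Attach number plural -tsep → ngekhtsep.
Attach evidentiality inferred -ets → ngekhtsepets.
Attach tense past -su → ngekhtsepetssu.
Attach person 2nd person -es → ngekhtsepetssues.
Apply vowel deletion: ngekhtsepetssues → ngekhtsepetsses.
Nasal assimilation: no change.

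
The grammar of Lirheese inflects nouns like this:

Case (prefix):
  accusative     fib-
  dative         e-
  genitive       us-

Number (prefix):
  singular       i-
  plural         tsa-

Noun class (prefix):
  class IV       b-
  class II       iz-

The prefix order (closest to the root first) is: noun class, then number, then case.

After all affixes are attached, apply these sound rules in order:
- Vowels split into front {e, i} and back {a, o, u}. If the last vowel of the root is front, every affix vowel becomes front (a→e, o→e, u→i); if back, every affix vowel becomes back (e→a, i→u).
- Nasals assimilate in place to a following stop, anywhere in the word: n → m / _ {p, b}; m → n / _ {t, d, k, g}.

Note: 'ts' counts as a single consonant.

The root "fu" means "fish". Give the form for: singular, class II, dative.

Attach noun class class II iz- → izfu.
Attach number singular i- → iizfu.
Attach case dative e- → eiizfu.
Apply vowel harmony: eiizfu → auuzfu.
Nasal assimilation: no change.

auuzfu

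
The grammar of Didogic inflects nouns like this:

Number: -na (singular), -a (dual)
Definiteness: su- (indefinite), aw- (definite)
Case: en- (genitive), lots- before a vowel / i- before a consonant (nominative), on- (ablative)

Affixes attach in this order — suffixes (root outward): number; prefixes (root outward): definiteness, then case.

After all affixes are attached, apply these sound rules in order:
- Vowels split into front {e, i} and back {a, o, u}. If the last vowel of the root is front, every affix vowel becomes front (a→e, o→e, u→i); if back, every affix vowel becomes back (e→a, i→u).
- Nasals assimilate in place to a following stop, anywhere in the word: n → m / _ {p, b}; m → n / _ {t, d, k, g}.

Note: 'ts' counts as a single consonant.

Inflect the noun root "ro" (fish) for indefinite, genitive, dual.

ansuroa

Attach number dual -a → roa.
Attach definiteness indefinite su- → suroa.
Attach case genitive en- → ensuroa.
Apply vowel harmony: ensuroa → ansuroa.
Nasal assimilation: no change.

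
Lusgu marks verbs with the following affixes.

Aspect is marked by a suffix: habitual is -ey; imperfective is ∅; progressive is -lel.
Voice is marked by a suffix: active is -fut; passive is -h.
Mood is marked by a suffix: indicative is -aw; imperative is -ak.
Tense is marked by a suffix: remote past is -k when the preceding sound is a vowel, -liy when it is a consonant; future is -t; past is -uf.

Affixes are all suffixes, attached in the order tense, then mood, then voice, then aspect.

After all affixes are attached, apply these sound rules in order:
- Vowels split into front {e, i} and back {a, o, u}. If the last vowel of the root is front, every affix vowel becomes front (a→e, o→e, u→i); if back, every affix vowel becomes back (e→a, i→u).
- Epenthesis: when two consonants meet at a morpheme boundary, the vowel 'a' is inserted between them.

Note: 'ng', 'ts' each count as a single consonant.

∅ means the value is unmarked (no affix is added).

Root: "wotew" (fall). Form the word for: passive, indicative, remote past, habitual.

wotewaliyewahey

Attach tense remote past -liy (after consonant 'w') → wotewliy.
Attach mood indicative -aw → wotewliyaw.
Attach voice passive -h → wotewliyawh.
Attach aspect habitual -ey → wotewliyawhey.
Apply vowel harmony: wotewliyawhey → wotewliyewhey.
Apply epenthesis: wotewliyewhey → wotewaliyewahey.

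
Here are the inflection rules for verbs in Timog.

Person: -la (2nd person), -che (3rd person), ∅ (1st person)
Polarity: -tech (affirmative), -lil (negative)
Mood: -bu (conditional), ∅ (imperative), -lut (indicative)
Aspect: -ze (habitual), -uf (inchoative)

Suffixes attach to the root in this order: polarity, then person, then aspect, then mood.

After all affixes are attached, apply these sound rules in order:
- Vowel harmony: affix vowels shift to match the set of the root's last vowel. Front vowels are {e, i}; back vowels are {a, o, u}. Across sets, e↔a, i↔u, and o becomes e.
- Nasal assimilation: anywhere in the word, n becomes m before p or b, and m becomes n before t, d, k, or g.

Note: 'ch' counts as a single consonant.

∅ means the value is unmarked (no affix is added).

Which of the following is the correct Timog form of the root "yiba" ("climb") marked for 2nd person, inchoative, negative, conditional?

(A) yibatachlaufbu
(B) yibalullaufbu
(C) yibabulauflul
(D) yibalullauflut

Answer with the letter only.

B

Attach polarity negative -lil → yibalil.
Attach person 2nd person -la → yibalilla.
Attach aspect inchoative -uf → yibalillauf.
Attach mood conditional -bu → yibalillaufbu.
Apply vowel harmony: yibalillaufbu → yibalullaufbu.
Nasal assimilation: no change.
So the correct form is yibalullaufbu, option (B).
(A) yibatachlaufbu is wrong: it uses affirmative instead of negative for polarity.
(D) yibalullauflut is wrong: it uses indicative instead of conditional for mood.
(C) yibabulauflul is wrong: it has the affixes in the wrong order.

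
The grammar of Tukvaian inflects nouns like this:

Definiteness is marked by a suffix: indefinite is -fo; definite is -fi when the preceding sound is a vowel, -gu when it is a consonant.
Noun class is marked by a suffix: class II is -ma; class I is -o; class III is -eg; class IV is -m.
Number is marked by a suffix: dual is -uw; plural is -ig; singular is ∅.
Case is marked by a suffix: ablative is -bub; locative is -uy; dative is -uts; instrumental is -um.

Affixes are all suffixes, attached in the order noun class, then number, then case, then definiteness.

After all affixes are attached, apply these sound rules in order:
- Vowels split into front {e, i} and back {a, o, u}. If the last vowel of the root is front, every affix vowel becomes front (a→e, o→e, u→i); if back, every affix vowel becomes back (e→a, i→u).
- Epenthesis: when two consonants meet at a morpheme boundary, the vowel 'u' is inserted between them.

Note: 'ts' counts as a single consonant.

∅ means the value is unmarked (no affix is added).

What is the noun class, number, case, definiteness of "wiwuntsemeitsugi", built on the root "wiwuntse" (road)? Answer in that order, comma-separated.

Segment: wiwuntse-ma-uts-gu.
noun class: -ma → class II.
number: ∅ → singular.
case: -uts → dative.
definiteness: -fi/gu → definite.

class II, singular, dative, definite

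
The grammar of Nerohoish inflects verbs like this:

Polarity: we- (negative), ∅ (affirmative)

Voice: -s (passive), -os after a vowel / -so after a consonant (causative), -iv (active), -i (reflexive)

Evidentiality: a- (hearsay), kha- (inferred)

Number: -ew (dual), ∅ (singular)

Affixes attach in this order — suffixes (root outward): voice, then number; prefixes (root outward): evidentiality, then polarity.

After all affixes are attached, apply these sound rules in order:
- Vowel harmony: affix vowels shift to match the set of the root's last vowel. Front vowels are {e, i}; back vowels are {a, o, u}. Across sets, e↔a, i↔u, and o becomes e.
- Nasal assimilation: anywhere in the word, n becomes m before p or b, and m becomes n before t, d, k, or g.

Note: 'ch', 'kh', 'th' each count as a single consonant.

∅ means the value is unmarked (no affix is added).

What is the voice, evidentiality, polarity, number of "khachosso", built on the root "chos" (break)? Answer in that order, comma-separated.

causative, inferred, affirmative, singular

Segment: kha-chos-so.
voice: -os/so → causative.
evidentiality: kha- → inferred.
polarity: ∅ → affirmative.
number: ∅ → singular.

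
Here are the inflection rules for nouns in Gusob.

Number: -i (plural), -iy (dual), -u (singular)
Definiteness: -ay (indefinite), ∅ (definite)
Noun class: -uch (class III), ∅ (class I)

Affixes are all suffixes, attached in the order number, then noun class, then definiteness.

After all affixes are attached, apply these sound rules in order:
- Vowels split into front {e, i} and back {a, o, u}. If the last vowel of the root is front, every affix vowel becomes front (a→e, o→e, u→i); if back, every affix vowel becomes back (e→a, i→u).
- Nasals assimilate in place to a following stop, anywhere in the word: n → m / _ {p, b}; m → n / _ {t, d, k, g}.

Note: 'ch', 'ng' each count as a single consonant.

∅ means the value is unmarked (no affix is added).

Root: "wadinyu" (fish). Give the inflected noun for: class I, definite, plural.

Attach number plural -i → wadinyui.
noun class = class I: zero marking, form stays wadinyui.
definiteness = definite: zero marking, form stays wadinyui.
Apply vowel harmony: wadinyui → wadinyuu.
Nasal assimilation: no change.

wadinyuu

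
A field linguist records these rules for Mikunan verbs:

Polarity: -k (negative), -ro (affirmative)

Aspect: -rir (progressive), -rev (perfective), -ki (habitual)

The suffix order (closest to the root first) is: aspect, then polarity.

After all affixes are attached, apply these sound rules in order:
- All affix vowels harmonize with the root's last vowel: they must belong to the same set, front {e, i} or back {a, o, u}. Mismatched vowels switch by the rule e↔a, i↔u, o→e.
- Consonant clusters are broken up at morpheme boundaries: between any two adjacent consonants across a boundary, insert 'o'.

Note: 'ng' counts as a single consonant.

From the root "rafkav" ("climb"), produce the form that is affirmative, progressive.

Attach aspect progressive -rir → rafkavrir.
Attach polarity affirmative -ro → rafkavrirro.
Apply vowel harmony: rafkavrirro → rafkavrurro.
Apply epenthesis: rafkavrurro → rafkavoruroro.

rafkavoruroro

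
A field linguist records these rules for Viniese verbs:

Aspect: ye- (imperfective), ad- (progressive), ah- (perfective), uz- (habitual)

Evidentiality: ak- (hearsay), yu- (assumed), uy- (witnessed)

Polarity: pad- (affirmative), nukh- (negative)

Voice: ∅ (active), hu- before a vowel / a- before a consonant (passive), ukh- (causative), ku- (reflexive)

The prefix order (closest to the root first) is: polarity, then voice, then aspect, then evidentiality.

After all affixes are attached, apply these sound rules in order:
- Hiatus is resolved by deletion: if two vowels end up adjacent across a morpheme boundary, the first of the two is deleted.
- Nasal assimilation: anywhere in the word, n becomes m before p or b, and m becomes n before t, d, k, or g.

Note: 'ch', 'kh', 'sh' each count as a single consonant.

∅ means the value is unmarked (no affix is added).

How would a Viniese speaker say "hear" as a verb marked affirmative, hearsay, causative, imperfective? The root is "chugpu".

Attach polarity affirmative pad- → padchugpu.
Attach voice causative ukh- → ukhpadchugpu.
Attach aspect imperfective ye- → yeukhpadchugpu.
Attach evidentiality hearsay ak- → akyeukhpadchugpu.
Apply vowel deletion: akyeukhpadchugpu → akyukhpadchugpu.
Nasal assimilation: no change.

akyukhpadchugpu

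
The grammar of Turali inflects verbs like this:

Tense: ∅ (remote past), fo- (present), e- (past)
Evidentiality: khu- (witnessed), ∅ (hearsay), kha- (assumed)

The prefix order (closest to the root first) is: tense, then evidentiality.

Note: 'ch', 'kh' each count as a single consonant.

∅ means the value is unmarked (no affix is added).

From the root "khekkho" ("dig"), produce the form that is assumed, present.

Attach tense present fo- → fokhekkho.
Attach evidentiality assumed kha- → khafokhekkho.

khafokhekkho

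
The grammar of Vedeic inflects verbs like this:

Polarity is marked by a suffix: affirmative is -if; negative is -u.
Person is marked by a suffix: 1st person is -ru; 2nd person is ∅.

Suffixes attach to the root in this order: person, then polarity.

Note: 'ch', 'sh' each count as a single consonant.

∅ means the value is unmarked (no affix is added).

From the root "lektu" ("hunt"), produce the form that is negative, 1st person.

Attach person 1st person -ru → lekturu.
Attach polarity negative -u → lekturuu.

lekturuu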